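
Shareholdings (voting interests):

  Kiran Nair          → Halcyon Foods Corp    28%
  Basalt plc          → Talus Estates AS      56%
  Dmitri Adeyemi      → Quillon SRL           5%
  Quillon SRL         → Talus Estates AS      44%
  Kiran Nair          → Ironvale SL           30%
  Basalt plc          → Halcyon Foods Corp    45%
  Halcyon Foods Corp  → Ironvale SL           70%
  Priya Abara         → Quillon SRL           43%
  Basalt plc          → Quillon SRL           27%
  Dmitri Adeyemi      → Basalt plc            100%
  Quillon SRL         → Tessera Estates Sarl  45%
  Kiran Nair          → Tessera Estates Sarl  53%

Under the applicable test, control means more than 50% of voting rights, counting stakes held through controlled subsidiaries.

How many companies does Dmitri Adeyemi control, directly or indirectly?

2

Dmitri holds 100% of Basalt, so Dmitri controls Basalt.
Basalt holds 56% of Talus, so Dmitri controls Talus.
No other company's threshold is met.
Dmitri controls 2 companies.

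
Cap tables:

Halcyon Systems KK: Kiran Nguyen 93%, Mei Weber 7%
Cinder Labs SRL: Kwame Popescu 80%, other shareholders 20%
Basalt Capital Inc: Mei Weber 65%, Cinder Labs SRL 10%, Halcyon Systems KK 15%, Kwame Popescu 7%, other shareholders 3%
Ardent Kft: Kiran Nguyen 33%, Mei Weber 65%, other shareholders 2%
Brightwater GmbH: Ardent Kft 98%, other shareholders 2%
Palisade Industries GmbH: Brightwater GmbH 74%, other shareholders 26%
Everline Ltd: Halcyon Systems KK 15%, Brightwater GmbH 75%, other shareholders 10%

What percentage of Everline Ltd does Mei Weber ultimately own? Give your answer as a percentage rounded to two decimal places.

Mei reaches Everline along 2 paths.
Via Halcyon: 7% × 15% = 1.05%.
Via Ardent → Brightwater: 65% × 98% × 75% = 47.775%.
Total: 1.05% + 47.775% = 48.825%.
Rounded: 48.83%.

48.83%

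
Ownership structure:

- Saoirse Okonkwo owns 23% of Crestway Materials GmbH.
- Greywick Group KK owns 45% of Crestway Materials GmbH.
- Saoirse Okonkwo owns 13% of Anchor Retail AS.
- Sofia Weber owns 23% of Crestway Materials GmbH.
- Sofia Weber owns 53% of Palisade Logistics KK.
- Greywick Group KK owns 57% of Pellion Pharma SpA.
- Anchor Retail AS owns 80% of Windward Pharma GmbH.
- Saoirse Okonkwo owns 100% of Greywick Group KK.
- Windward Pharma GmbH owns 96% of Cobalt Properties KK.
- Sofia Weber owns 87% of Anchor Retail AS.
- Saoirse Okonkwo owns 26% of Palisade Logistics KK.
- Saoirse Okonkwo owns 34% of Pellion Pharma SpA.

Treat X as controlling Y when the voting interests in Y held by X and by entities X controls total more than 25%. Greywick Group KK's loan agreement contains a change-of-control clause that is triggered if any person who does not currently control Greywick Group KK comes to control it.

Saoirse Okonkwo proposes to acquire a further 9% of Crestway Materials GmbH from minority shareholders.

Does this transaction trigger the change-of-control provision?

No

The purchase changes only Saoirse's holdings, so Saoirse is the only person who could newly come to control Greywick.
Saoirse holds 100% of Greywick, so Saoirse controls Greywick.
So Saoirse already controls Greywick before the transaction.
After the purchase, Saoirse's direct stake in Crestway rises to 23% + 9% = 32%.
Saoirse controlled Greywick already, so this is not a new person acquiring control; every other person's position is unchanged or reduced.
No new person acquires control, so the clause is not triggered.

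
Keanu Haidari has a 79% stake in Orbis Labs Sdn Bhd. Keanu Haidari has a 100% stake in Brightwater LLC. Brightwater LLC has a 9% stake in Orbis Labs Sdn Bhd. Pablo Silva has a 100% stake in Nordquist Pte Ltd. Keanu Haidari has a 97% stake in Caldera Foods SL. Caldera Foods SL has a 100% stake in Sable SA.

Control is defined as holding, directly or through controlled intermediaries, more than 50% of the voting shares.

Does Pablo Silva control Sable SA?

Pablo holds 100% of Nordquist, so Pablo controls Nordquist.
Neither Pablo nor any entity Pablo controls holds any voting interest in Sable.
So Pablo does not control Sable.

No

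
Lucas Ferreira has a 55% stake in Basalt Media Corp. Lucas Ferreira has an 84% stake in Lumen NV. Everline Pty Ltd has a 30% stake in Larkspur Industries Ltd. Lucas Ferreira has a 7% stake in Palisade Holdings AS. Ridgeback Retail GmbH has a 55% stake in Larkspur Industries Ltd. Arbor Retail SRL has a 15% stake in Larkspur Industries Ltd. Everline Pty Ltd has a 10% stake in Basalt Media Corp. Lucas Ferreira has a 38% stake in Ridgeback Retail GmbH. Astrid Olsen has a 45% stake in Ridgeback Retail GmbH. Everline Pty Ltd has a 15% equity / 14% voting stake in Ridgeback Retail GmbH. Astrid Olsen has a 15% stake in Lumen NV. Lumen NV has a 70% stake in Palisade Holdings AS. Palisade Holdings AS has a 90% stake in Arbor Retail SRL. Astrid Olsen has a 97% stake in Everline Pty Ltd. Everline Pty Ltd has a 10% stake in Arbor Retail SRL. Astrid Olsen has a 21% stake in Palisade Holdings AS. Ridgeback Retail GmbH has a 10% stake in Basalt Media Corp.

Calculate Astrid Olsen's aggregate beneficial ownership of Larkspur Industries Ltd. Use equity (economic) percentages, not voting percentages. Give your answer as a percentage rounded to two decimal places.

67.56%

Astrid reaches Larkspur along 6 paths.
Via Everline: 97% × 30% = 29.1%.
Via Lumen → Palisade → Arbor: 15% × 70% × 90% × 15% = 1.4175%.
Via Palisade → Arbor: 21% × 90% × 15% = 2.835%.
Via Everline → Arbor: 97% × 10% × 15% = 1.455%.
Via Everline → Ridgeback: 97% × 15% × 55% = 8.0025%.
Via Ridgeback: 45% × 55% = 24.75%.
Total: 29.1% + 1.4175% + 2.835% + 1.455% + 8.0025% + 24.75% = 67.56%.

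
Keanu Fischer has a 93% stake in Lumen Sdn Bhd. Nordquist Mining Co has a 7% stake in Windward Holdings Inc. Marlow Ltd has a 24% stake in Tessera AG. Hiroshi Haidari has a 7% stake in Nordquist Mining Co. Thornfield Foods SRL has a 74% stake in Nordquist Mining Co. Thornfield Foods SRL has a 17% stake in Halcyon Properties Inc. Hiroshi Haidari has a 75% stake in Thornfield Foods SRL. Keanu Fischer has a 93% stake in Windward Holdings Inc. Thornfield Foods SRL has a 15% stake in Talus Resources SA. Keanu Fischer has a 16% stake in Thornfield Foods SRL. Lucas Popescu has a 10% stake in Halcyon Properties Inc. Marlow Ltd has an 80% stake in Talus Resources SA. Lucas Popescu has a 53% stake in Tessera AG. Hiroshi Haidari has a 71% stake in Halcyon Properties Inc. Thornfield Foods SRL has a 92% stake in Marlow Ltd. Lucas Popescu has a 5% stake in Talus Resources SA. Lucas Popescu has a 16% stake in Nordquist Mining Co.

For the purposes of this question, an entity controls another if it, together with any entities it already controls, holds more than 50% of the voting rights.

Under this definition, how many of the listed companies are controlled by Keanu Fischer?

2

Keanu holds 93% of Lumen, so Keanu controls Lumen.
Keanu holds 93% of Windward, so Keanu controls Windward.
No other company's threshold is met.
Keanu controls 2 companies.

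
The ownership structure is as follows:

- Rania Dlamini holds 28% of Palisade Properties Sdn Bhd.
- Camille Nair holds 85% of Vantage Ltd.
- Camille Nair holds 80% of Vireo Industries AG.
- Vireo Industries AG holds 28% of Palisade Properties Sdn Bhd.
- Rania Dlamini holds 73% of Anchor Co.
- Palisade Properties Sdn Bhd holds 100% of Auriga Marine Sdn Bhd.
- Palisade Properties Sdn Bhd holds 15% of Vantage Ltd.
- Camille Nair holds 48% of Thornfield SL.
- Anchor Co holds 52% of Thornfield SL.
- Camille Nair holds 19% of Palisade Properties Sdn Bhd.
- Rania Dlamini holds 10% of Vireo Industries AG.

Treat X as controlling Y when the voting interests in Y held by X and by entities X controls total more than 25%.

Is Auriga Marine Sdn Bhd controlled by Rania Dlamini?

Yes

Rania holds 28% of Palisade, so Rania controls Palisade.
Palisade holds 100% of Auriga, so Rania controls Auriga.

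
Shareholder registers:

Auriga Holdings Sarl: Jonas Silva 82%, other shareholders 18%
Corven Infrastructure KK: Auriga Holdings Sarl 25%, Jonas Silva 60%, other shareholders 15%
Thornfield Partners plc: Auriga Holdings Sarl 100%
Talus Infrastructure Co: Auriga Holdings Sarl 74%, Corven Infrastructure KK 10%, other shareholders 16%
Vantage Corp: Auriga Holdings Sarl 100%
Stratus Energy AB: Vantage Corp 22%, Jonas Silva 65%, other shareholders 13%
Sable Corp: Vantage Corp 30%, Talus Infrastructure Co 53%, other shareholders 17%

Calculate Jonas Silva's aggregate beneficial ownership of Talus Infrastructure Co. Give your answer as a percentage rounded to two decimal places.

68.73%

Jonas reaches Talus along 3 paths.
Via Auriga: 82% × 74% = 60.68%.
Via Auriga → Corven: 82% × 25% × 10% = 2.05%.
Via Corven: 60% × 10% = 6%.
Total: 60.68% + 2.05% + 6% = 68.73%.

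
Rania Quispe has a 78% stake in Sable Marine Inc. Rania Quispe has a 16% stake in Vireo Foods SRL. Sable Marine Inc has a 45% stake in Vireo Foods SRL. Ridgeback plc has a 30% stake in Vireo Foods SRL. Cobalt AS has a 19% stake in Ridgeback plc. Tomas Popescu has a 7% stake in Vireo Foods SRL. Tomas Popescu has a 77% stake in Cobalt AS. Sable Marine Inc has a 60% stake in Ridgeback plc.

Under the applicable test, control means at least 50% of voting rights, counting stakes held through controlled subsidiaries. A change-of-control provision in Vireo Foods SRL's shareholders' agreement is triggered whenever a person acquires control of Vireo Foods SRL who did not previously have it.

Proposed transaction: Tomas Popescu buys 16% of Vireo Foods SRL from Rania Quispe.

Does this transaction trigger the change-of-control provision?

The purchase adds only to Tomas's holdings (Rania's stake shrinks), so Tomas is the only person who could newly come to control Vireo.
Tomas holds 77% of Cobalt, so Tomas controls Cobalt.
In Vireo, Tomas's side holds only 7%, not ≥ 50%.
So before the transaction, Tomas does not control Vireo.
After the purchase, Tomas's direct stake in Vireo rises to 7% + 16% = 23%, and Rania's stake falls to 0%.
After the transaction, Tomas's side holds 23% of Vireo, not ≥ 50%, so Tomas still does not control Vireo.
No new person acquires control, so the clause is not triggered.

No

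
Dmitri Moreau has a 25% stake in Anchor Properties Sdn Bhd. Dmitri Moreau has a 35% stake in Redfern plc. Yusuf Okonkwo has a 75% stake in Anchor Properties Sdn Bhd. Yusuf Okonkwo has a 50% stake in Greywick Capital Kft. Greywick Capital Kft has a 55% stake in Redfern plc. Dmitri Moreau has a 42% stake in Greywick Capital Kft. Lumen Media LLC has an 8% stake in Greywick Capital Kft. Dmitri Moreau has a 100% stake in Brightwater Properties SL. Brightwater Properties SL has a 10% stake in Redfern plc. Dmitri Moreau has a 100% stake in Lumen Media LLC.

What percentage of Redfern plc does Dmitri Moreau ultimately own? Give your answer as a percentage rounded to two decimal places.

72.50%

Dmitri reaches Redfern along 4 paths.
Direct stake: 35% = 35%.
Via Brightwater: 100% × 10% = 10%.
Via Lumen → Greywick: 100% × 8% × 55% = 4.4%.
Via Greywick: 42% × 55% = 23.1%.
Total: 35% + 10% + 4.4% + 23.1% = 72.5%.
Rounded: 72.50%.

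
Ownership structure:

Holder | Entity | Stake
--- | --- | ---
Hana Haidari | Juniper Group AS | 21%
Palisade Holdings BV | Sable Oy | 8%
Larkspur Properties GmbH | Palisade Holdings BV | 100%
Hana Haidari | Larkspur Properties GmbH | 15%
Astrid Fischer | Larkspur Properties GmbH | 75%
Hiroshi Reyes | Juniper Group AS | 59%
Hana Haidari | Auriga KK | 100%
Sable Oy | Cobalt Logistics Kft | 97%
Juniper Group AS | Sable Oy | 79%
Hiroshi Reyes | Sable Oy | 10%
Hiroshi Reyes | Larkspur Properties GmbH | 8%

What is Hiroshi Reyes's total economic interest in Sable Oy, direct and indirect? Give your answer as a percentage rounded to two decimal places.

57.25%

Hiroshi reaches Sable along 3 paths.
Via Juniper: 59% × 79% = 46.61%.
Direct stake: 10% = 10%.
Via Larkspur → Palisade: 8% × 100% × 8% = 0.64%.
Total: 46.61% + 10% + 0.64% = 57.25%.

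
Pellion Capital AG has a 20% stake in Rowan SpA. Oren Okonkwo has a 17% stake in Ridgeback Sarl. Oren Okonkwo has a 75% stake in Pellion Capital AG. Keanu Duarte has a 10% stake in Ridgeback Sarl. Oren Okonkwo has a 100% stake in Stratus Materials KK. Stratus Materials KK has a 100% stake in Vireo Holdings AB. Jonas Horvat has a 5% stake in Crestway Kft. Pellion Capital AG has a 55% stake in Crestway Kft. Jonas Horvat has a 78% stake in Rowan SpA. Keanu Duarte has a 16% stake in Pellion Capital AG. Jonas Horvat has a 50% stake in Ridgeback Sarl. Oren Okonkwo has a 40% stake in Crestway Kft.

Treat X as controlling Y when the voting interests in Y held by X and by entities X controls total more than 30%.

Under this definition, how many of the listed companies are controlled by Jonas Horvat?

Jonas holds 78% of Rowan, so Jonas controls Rowan.
Jonas holds 50% of Ridgeback, so Jonas controls Ridgeback.
No other company's threshold is met.
Jonas controls 2 companies.

2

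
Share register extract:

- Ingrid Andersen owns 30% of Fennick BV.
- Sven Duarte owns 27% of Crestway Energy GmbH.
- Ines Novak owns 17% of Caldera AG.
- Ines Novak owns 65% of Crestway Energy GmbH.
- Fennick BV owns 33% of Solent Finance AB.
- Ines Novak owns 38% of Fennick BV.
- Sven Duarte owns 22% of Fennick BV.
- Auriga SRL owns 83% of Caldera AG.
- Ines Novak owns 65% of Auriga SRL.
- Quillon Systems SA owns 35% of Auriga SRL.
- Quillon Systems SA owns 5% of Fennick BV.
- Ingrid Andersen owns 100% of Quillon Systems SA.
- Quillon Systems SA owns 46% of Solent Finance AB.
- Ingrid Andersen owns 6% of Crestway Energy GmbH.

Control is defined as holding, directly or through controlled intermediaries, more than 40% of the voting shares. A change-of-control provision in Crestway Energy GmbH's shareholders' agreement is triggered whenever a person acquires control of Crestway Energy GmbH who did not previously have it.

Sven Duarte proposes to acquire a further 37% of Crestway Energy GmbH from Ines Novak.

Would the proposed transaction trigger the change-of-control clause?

Yes

The purchase adds only to Sven's holdings (Ines's stake shrinks), so Sven is the only person who could newly come to control Crestway.
Sven's largest direct stake is 27% in Crestway, which does not meet the threshold, so Sven controls no company.
In Crestway, Sven's side holds only 27%, not > 40%.
So before the transaction, Sven does not control Crestway.
After the purchase, Sven's direct stake in Crestway rises to 27% + 37% = 64%, and Ines's stake falls to 28%.
Sven holds 64% of Crestway, so Sven controls Crestway.
Sven did not control Crestway before and does after, so the clause is triggered.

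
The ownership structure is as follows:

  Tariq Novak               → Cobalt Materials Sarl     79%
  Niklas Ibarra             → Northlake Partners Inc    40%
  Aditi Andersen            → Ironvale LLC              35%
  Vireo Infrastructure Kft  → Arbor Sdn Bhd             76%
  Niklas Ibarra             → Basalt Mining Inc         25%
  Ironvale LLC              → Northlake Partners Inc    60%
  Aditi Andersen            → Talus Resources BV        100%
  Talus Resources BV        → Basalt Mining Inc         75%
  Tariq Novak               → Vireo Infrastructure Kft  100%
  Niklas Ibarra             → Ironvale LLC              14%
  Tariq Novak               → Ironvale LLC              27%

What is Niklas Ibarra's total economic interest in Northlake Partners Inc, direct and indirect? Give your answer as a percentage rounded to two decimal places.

Niklas reaches Northlake along 2 paths.
Via Ironvale: 14% × 60% = 8.4%.
Direct stake: 40% = 40%.
Total: 8.4% + 40% = 48.4%.
Rounded: 48.40%.

48.40%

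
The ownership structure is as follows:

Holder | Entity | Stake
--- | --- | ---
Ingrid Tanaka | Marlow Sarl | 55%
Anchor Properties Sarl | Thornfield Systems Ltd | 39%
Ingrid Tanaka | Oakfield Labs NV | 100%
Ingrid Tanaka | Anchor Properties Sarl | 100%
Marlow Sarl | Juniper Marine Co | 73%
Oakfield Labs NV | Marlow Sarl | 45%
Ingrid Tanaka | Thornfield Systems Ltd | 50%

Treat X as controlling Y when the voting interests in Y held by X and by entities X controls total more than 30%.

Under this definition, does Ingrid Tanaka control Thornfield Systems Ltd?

Ingrid holds 100% of Anchor, so Ingrid controls Anchor.
Ingrid and Anchor together hold 50% + 39% = 89% of Thornfield, so Ingrid controls Thornfield.

Yes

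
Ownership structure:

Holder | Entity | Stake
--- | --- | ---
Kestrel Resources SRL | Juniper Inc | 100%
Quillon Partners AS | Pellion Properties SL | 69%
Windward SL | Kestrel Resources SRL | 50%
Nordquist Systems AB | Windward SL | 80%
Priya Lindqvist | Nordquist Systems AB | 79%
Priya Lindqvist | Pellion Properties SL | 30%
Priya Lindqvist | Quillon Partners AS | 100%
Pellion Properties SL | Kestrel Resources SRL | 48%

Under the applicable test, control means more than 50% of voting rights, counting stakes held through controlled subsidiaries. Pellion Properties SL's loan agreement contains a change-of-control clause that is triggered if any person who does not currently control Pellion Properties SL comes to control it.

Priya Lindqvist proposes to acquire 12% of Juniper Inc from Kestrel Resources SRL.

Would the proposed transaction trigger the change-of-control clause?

The purchase adds only to Priya's holdings (Kestrel's stake shrinks), so Priya is the only person who could newly come to control Pellion.
Priya holds 100% of Quillon, so Priya controls Quillon.
Quillon and Priya together hold 69% + 30% = 99% of Pellion, so Priya controls Pellion.
So Priya already controls Pellion before the transaction.
After the purchase, Priya holds 12% of Juniper directly, and Kestrel's stake falls to 88%.
Priya controlled Pellion already, so this is not a new person acquiring control; every other person's position is unchanged or reduced.
No new person acquires control, so the clause is not triggered.

No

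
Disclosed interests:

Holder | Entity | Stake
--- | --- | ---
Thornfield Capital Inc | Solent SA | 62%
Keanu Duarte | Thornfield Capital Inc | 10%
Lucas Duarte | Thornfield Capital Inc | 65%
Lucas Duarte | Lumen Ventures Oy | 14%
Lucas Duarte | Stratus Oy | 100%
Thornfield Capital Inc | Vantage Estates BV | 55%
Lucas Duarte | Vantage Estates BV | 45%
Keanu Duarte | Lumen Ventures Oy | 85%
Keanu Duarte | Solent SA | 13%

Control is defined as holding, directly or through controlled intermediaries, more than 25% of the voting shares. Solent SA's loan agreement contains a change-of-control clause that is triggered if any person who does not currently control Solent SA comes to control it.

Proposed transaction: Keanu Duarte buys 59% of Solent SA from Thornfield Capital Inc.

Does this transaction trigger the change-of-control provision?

Yes

The purchase adds only to Keanu's holdings (Thornfield's stake shrinks), so Keanu is the only person who could newly come to control Solent.
Keanu holds 85% of Lumen, so Keanu controls Lumen.
In Solent, Keanu's side holds only 13%, not > 25%.
So before the transaction, Keanu does not control Solent.
After the purchase, Keanu's direct stake in Solent rises to 13% + 59% = 72%, and Thornfield's stake falls to 3%.
Keanu holds 72% of Solent, so Keanu controls Solent.
Keanu did not control Solent before and does after, so the clause is triggered.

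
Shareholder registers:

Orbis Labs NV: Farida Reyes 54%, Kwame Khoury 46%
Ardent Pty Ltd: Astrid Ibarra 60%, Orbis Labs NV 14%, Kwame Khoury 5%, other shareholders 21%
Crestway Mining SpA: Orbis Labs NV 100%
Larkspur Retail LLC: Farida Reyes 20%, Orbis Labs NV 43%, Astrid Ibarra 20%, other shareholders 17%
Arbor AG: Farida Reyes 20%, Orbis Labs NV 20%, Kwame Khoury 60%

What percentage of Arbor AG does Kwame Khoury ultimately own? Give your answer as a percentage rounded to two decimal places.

69.20%

Kwame reaches Arbor along 2 paths.
Via Orbis: 46% × 20% = 9.2%.
Direct stake: 60% = 60%.
Total: 9.2% + 60% = 69.2%.
Rounded: 69.20%.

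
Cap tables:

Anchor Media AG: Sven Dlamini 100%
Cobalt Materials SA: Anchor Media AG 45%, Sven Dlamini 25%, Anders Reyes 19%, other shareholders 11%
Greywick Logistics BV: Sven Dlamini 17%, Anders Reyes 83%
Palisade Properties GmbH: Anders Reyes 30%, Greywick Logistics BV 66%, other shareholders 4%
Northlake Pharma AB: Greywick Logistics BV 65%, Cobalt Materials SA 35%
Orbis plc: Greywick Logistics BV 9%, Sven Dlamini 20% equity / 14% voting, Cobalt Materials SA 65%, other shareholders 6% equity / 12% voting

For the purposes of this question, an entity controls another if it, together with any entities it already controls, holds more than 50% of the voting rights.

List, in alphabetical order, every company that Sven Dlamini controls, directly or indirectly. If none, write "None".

Anchor Media AG, Cobalt Materials SA, Orbis plc

Sven holds 100% of Anchor, so Sven controls Anchor.
Anchor and Sven together hold 45% + 25% = 70% of Cobalt, so Sven controls Cobalt.
Sven and Cobalt together hold 14% + 65% = 79% of Orbis, so Sven controls Orbis.
No other company's threshold is met.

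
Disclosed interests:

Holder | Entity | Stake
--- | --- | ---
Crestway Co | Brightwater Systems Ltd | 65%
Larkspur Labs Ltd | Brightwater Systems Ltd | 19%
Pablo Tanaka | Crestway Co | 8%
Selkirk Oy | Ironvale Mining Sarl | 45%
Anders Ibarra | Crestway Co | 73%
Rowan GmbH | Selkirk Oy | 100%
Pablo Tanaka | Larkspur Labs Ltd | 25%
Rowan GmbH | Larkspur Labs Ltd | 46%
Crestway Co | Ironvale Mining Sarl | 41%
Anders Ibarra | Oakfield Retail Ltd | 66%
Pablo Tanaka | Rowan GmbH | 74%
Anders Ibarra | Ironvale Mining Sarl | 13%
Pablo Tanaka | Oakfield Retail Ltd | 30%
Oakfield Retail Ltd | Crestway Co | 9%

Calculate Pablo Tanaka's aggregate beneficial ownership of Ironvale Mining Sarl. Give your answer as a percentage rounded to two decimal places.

37.69%

Pablo reaches Ironvale along 3 paths.
Via Rowan → Selkirk: 74% × 100% × 45% = 33.3%.
Via Oakfield → Crestway: 30% × 9% × 41% = 1.107%.
Via Crestway: 8% × 41% = 3.28%.
Total: 33.3% + 1.107% + 3.28% = 37.687%.
Rounded: 37.69%.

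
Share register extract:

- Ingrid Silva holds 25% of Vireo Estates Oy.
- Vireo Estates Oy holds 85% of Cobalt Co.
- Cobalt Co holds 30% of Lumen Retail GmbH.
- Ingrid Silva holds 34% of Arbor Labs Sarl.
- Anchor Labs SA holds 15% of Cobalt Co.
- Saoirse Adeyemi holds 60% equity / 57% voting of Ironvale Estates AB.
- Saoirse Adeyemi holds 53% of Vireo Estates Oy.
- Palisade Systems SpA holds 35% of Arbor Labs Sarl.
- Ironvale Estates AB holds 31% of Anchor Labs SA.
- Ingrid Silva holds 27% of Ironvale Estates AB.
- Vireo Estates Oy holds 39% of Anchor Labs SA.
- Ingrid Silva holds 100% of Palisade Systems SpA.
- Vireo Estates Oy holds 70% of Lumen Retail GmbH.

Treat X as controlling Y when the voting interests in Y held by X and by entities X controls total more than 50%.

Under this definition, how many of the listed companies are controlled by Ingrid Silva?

2

Ingrid holds 100% of Palisade, so Ingrid controls Palisade.
Ingrid and Palisade together hold 34% + 35% = 69% of Arbor, so Ingrid controls Arbor.
No other company's threshold is met.
Ingrid controls 2 companies.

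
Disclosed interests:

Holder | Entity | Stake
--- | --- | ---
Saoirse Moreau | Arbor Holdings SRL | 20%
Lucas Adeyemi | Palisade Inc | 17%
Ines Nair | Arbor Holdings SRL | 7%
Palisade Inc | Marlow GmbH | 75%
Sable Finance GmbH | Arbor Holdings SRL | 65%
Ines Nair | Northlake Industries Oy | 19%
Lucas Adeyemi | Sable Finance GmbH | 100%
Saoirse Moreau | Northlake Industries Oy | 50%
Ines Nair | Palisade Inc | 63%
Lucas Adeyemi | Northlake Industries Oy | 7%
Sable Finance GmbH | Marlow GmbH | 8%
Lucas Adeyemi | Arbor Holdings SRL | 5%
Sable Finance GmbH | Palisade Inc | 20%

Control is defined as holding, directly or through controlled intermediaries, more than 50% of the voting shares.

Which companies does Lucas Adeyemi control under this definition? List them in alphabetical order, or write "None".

Arbor Holdings SRL, Sable Finance GmbH

Lucas holds 100% of Sable, so Lucas controls Sable.
Sable and Lucas together hold 65% + 5% = 70% of Arbor, so Lucas controls Arbor.
No other company's threshold is met.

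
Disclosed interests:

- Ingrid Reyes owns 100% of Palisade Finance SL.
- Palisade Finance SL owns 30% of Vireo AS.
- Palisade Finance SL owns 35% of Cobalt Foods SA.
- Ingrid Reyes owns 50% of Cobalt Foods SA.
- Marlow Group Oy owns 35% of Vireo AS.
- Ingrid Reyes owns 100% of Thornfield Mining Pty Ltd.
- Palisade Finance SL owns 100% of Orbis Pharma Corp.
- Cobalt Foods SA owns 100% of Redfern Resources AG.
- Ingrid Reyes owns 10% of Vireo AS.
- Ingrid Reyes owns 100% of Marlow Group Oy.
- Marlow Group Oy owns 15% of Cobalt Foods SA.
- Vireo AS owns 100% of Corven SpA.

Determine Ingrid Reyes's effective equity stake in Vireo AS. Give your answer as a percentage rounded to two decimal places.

Ingrid reaches Vireo along 3 paths.
Via Palisade: 100% × 30% = 30%.
Direct stake: 10% = 10%.
Via Marlow: 100% × 35% = 35%.
Total: 30% + 10% + 35% = 75%.
Rounded: 75.00%.

75.00%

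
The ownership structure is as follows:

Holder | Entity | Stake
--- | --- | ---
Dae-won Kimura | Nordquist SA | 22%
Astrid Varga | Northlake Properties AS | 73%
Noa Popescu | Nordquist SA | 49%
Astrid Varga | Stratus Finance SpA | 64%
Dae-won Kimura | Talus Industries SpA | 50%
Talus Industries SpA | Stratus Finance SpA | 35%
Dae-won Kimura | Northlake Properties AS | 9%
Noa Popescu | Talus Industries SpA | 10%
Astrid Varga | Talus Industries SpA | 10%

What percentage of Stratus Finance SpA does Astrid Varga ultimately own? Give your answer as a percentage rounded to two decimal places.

Astrid reaches Stratus along 2 paths.
Via Talus: 10% × 35% = 3.5%.
Direct stake: 64% = 64%.
Total: 3.5% + 64% = 67.5%.
Rounded: 67.50%.

67.50%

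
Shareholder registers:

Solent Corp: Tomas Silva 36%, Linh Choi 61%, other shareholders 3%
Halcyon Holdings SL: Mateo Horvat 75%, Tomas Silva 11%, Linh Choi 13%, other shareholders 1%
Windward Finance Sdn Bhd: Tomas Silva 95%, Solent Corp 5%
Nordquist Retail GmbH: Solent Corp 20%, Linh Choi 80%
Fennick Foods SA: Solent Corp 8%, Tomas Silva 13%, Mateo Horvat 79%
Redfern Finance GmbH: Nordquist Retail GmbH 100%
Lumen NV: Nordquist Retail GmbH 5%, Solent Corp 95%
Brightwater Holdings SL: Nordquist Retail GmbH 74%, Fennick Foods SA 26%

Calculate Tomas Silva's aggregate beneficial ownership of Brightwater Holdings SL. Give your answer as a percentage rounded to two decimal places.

Tomas reaches Brightwater along 3 paths.
Via Solent → Nordquist: 36% × 20% × 74% = 5.328%.
Via Solent → Fennick: 36% × 8% × 26% = 0.7488%.
Via Fennick: 13% × 26% = 3.38%.
Total: 5.328% + 0.7488% + 3.38% = 9.4568%.
Rounded: 9.46%.

9.46%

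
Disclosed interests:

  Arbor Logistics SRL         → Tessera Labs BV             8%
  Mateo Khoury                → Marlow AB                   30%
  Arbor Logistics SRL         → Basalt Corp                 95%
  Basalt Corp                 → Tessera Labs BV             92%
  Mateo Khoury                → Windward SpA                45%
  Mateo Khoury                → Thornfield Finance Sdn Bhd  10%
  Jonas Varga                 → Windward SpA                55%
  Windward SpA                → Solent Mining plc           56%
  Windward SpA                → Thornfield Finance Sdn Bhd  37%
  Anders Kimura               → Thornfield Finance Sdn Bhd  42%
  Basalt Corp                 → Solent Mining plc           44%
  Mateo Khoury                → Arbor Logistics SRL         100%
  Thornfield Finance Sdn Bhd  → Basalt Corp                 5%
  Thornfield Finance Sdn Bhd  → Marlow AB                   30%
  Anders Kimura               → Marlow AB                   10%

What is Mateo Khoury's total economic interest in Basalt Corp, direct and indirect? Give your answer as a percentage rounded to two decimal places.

96.33%

Mateo reaches Basalt along 3 paths.
Via Arbor: 100% × 95% = 95%.
Via Thornfield: 10% × 5% = 0.5%.
Via Windward → Thornfield: 45% × 37% × 5% = 0.8325%.
Total: 95% + 0.5% + 0.8325% = 96.3325%.
Rounded: 96.33%.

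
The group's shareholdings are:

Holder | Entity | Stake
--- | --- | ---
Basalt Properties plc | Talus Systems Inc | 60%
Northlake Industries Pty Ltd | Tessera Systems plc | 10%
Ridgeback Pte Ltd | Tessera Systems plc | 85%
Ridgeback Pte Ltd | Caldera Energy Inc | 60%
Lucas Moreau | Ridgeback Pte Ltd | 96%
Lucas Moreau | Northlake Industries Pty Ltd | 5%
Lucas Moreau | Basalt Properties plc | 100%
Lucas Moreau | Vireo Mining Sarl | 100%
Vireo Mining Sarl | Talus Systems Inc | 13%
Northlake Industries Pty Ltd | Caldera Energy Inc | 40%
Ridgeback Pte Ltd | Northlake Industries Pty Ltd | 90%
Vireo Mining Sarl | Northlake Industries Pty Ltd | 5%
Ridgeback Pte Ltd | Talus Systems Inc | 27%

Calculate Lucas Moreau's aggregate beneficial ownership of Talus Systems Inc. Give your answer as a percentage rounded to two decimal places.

98.92%

Lucas reaches Talus along 3 paths.
Via Ridgeback: 96% × 27% = 25.92%.
Via Vireo: 100% × 13% = 13%.
Via Basalt: 100% × 60% = 60%.
Total: 25.92% + 13% + 60% = 98.92%.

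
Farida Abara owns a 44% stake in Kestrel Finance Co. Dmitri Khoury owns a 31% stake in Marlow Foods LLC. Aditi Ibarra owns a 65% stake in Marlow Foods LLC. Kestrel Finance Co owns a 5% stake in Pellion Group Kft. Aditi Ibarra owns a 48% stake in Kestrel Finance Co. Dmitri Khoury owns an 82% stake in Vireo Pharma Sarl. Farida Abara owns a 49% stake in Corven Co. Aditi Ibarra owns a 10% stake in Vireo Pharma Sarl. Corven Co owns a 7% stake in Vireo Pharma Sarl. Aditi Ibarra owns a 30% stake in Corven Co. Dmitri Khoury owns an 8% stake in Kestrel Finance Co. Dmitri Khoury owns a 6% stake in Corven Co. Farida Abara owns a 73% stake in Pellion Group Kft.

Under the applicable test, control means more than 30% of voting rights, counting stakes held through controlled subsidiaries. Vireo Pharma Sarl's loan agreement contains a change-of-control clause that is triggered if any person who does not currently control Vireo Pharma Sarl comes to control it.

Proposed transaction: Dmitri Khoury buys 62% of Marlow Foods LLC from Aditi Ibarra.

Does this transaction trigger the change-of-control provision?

No

The purchase adds only to Dmitri's holdings (Aditi's stake shrinks), so Dmitri is the only person who could newly come to control Vireo.
Dmitri holds 82% of Vireo, so Dmitri controls Vireo.
So Dmitri already controls Vireo before the transaction.
After the purchase, Dmitri's direct stake in Marlow rises to 31% + 62% = 93%, and Aditi's stake falls to 3%.
Dmitri controlled Vireo already, so this is not a new person acquiring control; every other person's position is unchanged or reduced.
No new person acquires control, so the clause is not triggered.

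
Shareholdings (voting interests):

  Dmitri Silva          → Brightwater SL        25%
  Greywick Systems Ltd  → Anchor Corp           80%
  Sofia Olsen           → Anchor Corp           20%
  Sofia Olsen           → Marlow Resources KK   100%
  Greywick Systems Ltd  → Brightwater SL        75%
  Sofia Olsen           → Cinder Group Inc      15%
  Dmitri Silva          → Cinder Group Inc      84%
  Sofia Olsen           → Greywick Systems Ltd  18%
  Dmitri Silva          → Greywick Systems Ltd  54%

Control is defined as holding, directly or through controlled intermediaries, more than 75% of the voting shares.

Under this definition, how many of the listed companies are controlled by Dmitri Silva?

1

Dmitri holds 84% of Cinder, so Dmitri controls Cinder.
No other company's threshold is met.
Dmitri controls 1 company.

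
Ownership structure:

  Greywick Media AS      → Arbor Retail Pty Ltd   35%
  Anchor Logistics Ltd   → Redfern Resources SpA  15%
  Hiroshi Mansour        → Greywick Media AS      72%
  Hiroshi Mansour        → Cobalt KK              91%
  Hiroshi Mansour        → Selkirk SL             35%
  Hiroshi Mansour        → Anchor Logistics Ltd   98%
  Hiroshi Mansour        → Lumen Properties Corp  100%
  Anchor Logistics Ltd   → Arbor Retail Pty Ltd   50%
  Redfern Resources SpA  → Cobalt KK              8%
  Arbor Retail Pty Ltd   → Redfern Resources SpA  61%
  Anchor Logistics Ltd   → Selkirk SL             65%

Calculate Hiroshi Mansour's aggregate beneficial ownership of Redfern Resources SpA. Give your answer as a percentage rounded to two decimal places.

59.96%

Hiroshi reaches Redfern along 3 paths.
Via Anchor: 98% × 15% = 14.7%.
Via Greywick → Arbor: 72% × 35% × 61% = 15.372%.
Via Anchor → Arbor: 98% × 50% × 61% = 29.89%.
Total: 14.7% + 15.372% + 29.89% = 59.962%.
Rounded: 59.96%.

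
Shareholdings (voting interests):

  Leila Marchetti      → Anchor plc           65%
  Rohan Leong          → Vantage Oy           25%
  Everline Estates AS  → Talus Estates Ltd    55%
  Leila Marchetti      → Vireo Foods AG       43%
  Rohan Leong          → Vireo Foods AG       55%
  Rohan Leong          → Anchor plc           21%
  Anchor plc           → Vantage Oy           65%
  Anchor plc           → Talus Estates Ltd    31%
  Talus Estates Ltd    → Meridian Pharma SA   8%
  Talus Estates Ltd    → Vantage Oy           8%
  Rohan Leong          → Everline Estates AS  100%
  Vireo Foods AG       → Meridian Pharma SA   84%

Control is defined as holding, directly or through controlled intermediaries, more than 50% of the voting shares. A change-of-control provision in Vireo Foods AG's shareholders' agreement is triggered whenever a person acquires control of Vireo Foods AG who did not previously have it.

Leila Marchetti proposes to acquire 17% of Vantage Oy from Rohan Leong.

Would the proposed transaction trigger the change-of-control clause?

No

The purchase adds only to Leila's holdings (Rohan's stake shrinks), so Leila is the only person who could newly come to control Vireo.
Leila holds 65% of Anchor, so Leila controls Anchor.
Anchor holds 65% of Vantage, so Leila controls Vantage.
In Vireo, Leila's side holds only 43%, not > 50%.
So before the transaction, Leila does not control Vireo.
After the purchase, Leila holds 17% of Vantage directly, and Rohan's stake falls to 8%.
Anchor and Leila together hold 65% + 17% = 82% of Vantage, so Leila controls Vantage.
After the transaction, Leila's side holds 43% of Vireo, not > 50%, so Leila still does not control Vireo.
No new person acquires control, so the clause is not triggered.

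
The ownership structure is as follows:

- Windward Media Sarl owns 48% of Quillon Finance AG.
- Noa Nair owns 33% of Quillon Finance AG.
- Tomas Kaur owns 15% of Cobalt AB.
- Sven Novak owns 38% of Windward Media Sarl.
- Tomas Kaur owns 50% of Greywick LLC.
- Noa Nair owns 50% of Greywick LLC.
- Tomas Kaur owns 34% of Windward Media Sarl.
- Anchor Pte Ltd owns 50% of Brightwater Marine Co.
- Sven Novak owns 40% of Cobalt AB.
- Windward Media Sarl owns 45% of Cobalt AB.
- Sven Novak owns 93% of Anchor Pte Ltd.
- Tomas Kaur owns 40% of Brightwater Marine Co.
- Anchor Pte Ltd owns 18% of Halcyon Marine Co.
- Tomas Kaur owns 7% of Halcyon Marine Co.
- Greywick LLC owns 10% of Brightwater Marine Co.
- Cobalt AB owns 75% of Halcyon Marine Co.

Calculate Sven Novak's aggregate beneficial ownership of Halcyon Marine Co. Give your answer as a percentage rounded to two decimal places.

59.57%

Sven reaches Halcyon along 3 paths.
Via Windward → Cobalt: 38% × 45% × 75% = 12.825%.
Via Cobalt: 40% × 75% = 30%.
Via Anchor: 93% × 18% = 16.74%.
Total: 12.825% + 30% + 16.74% = 59.565%.
Rounded: 59.57%.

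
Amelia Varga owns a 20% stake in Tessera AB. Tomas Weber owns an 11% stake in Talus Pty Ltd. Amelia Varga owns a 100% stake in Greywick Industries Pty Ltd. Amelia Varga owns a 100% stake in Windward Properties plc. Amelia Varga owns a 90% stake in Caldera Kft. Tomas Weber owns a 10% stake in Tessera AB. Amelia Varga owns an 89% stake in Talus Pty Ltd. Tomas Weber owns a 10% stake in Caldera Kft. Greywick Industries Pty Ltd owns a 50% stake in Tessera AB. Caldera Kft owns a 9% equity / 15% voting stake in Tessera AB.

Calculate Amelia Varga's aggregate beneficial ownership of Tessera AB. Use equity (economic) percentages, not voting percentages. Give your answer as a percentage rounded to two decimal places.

Amelia reaches Tessera along 3 paths.
Via Greywick: 100% × 50% = 50%.
Via Caldera: 90% × 9% = 8.1%.
Direct stake: 20% = 20%.
Total: 50% + 8.1% + 20% = 78.1%.
Rounded: 78.10%.

78.10%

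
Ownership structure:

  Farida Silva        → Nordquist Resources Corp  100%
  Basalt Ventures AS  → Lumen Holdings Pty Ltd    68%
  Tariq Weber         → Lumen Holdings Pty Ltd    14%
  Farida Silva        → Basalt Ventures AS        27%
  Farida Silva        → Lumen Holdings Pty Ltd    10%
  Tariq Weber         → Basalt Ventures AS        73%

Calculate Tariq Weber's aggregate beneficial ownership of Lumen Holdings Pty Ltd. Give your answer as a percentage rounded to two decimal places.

Tariq reaches Lumen along 2 paths.
Via Basalt: 73% × 68% = 49.64%.
Direct stake: 14% = 14%.
Total: 49.64% + 14% = 63.64%.

63.64%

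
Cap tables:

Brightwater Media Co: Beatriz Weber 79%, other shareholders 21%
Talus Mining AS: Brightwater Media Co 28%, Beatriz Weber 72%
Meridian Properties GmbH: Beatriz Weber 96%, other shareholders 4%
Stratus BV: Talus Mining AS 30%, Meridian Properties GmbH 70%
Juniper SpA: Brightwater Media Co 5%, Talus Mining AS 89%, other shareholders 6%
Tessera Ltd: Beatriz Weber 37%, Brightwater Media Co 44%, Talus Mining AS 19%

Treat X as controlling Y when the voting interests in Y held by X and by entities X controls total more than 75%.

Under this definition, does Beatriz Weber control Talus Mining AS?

Yes

Beatriz holds 79% of Brightwater, so Beatriz controls Brightwater.
Brightwater and Beatriz together hold 28% + 72% = 100% of Talus, so Beatriz controls Talus.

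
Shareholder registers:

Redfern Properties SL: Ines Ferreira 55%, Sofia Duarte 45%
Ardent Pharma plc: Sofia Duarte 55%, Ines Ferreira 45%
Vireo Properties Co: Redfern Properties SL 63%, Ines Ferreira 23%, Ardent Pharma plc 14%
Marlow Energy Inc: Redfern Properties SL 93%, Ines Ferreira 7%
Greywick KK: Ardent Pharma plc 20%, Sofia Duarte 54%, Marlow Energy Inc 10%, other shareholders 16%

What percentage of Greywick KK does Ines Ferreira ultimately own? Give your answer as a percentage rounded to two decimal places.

14.82%

Ines reaches Greywick along 3 paths.
Via Ardent: 45% × 20% = 9%.
Via Redfern → Marlow: 55% × 93% × 10% = 5.115%.
Via Marlow: 7% × 10% = 0.7%.
Total: 9% + 5.115% + 0.7% = 14.815%.
Rounded: 14.82%.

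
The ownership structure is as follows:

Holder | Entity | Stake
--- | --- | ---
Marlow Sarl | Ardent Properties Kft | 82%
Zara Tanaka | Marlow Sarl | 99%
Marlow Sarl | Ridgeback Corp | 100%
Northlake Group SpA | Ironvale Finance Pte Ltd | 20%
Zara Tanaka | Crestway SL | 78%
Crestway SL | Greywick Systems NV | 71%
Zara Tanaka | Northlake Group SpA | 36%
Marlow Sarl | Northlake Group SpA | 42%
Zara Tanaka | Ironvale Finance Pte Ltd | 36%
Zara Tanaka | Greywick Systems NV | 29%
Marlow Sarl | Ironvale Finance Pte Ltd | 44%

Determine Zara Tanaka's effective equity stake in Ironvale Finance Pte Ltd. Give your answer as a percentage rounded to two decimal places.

95.08%

Zara reaches Ironvale along 4 paths.
Via Marlow: 99% × 44% = 43.56%.
Via Marlow → Northlake: 99% × 42% × 20% = 8.316%.
Via Northlake: 36% × 20% = 7.2%.
Direct stake: 36% = 36%.
Total: 43.56% + 8.316% + 7.2% + 36% = 95.076%.
Rounded: 95.08%.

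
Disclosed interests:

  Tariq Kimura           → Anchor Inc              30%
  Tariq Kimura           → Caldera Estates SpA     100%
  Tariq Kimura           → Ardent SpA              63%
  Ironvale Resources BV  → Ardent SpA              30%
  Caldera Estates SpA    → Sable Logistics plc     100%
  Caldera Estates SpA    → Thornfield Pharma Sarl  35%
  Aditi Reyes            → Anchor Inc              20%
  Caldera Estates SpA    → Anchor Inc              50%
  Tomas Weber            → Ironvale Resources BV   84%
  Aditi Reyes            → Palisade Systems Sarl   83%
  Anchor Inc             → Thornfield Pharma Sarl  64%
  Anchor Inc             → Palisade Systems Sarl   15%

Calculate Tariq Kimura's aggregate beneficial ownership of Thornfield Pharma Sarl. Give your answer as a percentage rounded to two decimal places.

86.20%

Tariq reaches Thornfield along 3 paths.
Via Caldera → Anchor: 100% × 50% × 64% = 32%.
Via Anchor: 30% × 64% = 19.2%.
Via Caldera: 100% × 35% = 35%.
Total: 32% + 19.2% + 35% = 86.2%.
Rounded: 86.20%.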